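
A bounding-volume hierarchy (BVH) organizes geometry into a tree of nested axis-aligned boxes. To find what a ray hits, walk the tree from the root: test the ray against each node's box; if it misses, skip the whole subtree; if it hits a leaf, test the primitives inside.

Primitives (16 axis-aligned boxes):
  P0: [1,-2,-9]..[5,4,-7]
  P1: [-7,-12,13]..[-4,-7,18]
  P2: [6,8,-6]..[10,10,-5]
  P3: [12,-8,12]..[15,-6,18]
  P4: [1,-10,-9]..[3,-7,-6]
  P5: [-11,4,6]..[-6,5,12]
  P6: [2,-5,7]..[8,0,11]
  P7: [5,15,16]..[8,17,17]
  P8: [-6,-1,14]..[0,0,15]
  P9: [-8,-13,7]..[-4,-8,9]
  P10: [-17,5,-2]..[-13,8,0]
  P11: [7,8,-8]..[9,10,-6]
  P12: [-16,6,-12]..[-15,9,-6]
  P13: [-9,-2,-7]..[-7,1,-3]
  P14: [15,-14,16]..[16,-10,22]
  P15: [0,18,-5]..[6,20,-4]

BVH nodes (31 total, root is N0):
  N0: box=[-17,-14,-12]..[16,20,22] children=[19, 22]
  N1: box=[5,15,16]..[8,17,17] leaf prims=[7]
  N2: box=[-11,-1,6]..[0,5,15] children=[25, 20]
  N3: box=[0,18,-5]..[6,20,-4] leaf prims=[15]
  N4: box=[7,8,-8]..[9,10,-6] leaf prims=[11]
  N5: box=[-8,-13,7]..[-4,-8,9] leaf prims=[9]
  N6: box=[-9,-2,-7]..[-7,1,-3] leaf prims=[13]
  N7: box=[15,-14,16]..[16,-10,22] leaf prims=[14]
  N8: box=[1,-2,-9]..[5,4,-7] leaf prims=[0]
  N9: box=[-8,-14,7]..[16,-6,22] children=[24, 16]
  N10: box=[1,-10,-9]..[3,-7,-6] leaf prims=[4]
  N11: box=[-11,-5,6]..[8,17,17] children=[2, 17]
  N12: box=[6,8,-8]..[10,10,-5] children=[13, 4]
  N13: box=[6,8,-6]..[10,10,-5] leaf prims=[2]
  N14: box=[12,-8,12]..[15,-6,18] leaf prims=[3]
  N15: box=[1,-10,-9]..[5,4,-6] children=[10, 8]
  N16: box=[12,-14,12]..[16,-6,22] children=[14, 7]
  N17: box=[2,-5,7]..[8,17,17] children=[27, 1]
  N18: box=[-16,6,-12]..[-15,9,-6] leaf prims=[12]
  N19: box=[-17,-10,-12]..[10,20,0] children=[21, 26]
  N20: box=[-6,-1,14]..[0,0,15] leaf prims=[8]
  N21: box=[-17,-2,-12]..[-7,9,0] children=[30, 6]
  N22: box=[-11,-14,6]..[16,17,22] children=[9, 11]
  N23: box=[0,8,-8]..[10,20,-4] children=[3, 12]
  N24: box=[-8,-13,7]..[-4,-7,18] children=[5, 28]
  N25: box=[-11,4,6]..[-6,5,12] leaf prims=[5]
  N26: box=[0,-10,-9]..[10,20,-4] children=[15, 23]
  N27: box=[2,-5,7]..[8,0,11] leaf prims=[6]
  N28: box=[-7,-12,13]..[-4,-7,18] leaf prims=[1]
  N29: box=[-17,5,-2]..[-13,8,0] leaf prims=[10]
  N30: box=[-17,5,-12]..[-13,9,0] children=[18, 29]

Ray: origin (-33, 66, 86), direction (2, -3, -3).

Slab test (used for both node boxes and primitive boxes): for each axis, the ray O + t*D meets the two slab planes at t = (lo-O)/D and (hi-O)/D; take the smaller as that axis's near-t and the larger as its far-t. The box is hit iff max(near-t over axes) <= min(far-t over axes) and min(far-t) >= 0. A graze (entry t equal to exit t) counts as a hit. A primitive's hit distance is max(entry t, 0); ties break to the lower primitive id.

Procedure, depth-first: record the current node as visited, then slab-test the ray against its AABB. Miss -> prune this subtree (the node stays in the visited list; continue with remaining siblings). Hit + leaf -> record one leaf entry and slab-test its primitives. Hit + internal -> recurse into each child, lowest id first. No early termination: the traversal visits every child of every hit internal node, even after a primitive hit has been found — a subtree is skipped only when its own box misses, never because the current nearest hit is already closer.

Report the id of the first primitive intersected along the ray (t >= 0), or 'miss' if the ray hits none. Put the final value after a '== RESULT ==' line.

Walk:
N0 x:[8,49/2] y:[46/3,80/3] z:[64/3,98/3] -> hit [64/3,49/2], descend [19, 22]
  N19 x:[8,43/2] y:[46/3,76/3] z:[86/3,98/3] -> miss, prune
  N22 x:[11,49/2] y:[49/3,80/3] z:[64/3,80/3] -> hit [64/3,49/2], descend [9, 11]
    N9 x:[25/2,49/2] y:[24,80/3] z:[64/3,79/3] -> hit [24,49/2], descend [16, 24]
      N16 x:[45/2,49/2] y:[24,80/3] z:[64/3,74/3] -> hit [24,49/2], descend [7, 14]
        N7 x:[24,49/2] y:[76/3,80/3] z:[64/3,70/3] -> miss, prune
        N14 x:[45/2,24] y:[24,74/3] z:[68/3,74/3] -> hit [24,24] leaf, test {P3@t=24}
      N24 x:[25/2,29/2] y:[73/3,79/3] z:[68/3,79/3] -> miss, prune
    N11 x:[11,41/2] y:[49/3,71/3] z:[23,80/3] -> miss, prune

Visited [0, 19, 22, 9, 16, 7, 14, 24, 11]. Tests: 9 box, 1 leaf. Nearest: P3.

== RESULT ==
3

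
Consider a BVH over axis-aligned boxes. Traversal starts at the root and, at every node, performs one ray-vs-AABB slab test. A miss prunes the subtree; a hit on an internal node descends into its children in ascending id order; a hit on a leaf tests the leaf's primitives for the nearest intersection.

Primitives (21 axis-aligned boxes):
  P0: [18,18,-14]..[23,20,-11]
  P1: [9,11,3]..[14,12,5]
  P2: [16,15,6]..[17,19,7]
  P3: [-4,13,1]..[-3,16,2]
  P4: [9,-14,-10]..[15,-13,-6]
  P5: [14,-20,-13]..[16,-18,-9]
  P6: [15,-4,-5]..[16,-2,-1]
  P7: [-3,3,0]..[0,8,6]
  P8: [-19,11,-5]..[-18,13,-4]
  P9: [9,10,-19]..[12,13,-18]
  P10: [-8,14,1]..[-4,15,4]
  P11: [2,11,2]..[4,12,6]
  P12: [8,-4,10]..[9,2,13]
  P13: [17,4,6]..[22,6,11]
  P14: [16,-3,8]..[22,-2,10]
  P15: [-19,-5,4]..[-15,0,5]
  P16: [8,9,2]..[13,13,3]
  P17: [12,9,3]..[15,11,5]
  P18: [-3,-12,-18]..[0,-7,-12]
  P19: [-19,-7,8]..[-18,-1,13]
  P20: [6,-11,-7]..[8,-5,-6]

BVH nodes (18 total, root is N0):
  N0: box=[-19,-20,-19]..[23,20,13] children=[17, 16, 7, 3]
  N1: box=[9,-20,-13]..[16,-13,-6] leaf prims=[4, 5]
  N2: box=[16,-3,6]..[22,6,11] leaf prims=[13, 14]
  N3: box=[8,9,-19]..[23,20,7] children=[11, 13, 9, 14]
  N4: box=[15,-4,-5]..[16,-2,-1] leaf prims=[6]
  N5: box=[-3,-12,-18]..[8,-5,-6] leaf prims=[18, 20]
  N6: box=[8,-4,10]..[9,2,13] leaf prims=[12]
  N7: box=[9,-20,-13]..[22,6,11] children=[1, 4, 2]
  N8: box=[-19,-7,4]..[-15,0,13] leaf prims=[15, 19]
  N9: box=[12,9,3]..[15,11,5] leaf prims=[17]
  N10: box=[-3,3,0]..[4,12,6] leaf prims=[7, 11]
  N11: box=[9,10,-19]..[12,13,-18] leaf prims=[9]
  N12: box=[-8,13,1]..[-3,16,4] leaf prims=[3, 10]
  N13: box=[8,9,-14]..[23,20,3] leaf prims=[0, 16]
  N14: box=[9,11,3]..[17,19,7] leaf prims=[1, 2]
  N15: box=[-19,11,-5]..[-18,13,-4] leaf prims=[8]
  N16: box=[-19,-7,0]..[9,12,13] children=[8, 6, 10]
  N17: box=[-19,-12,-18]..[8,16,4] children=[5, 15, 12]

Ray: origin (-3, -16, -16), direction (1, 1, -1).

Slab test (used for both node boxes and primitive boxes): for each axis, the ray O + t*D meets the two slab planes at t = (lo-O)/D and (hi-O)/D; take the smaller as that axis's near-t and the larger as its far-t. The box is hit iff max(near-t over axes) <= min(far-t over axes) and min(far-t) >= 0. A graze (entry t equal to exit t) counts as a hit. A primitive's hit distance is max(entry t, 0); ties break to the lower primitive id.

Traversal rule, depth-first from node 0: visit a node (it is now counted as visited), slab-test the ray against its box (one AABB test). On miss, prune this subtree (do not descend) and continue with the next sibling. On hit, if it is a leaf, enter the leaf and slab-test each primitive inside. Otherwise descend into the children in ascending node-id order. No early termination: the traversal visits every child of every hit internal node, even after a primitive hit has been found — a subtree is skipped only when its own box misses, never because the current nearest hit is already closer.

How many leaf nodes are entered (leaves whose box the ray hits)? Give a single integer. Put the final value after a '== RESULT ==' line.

Trace the traversal:
N0 x:[-16,26] y:[-4,36] z:[-29,3] -> hit [-4,3], descend [3, 7, 16, 17]
  N3 x:[11,26] y:[25,36] z:[-23,3] -> miss, prune
  N7 x:[12,25] y:[-4,22] z:[-27,-3] -> miss, prune
  N16 x:[-16,12] y:[9,28] z:[-29,-16] -> miss, prune
  N17 x:[-16,11] y:[4,32] z:[-20,2] -> miss, prune

Visited [0, 3, 7, 16, 17]. Tests: 5 box, 0 leaf. Nearest: miss.

== RESULT ==
0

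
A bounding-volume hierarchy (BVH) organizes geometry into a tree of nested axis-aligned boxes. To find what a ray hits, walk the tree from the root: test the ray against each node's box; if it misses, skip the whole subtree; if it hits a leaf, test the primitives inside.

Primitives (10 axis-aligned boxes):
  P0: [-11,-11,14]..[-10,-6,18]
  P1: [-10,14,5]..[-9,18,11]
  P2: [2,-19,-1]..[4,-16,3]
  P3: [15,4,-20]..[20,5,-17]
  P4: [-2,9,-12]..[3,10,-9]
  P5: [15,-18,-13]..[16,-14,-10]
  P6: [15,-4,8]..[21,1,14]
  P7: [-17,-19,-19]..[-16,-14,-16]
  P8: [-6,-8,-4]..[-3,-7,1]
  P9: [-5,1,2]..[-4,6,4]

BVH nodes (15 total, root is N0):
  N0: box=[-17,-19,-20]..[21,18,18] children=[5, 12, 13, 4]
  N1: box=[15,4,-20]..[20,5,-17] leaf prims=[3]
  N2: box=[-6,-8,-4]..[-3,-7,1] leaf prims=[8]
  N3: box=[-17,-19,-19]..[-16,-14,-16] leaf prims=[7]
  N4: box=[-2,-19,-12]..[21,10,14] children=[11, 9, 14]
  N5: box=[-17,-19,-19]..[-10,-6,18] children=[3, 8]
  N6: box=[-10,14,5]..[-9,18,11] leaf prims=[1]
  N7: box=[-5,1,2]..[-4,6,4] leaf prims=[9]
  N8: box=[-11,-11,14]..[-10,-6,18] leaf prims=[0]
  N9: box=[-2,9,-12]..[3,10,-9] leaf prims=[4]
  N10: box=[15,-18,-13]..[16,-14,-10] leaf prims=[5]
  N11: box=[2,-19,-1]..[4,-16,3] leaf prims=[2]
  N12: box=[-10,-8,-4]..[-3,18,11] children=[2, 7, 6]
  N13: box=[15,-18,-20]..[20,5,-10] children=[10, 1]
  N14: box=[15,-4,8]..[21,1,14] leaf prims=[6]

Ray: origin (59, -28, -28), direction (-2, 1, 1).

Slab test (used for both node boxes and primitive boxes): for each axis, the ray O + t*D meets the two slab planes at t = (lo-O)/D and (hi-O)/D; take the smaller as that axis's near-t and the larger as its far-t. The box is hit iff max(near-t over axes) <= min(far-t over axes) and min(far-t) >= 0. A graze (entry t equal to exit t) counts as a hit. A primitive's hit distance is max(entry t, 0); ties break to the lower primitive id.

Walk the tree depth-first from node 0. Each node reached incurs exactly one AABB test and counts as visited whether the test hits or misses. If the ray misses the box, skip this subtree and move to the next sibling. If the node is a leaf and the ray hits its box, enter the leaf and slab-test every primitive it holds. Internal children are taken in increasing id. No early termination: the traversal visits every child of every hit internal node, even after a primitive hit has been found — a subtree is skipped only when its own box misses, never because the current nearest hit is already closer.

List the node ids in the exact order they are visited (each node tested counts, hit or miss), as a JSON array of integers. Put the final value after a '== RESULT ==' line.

Traverse from the root:
N0 x:[19,38] y:[9,46] z:[8,46] -> hit [19,38], descend [4, 5, 12, 13]
  N4 x:[19,61/2] y:[9,38] z:[16,42] -> hit [19,61/2], descend [9, 11, 14]
    N9 x:[28,61/2] y:[37,38] z:[16,19] -> miss, prune
    N11 x:[55/2,57/2] y:[9,12] z:[27,31] -> miss, prune
    N14 x:[19,22] y:[24,29] z:[36,42] -> miss, prune
  N5 x:[69/2,38] y:[9,22] z:[9,46] -> miss, prune
  N12 x:[31,69/2] y:[20,46] z:[24,39] -> hit [31,69/2], descend [2, 6, 7]
    N2 x:[31,65/2] y:[20,21] z:[24,29] -> miss, prune
    N6 x:[34,69/2] y:[42,46] z:[33,39] -> miss, prune
    N7 x:[63/2,32] y:[29,34] z:[30,32] -> hit [63/2,32] leaf, test {P9@t=63/2}
  N13 x:[39/2,22] y:[10,33] z:[8,18] -> miss, prune

Summary -> nodes [0, 4, 9, 11, 14, 5, 12, 2, 6, 7, 13]; box-tests=11; leaf-entries=1; first=P9

== RESULT ==
[0, 4, 9, 11, 14, 5, 12, 2, 6, 7, 13]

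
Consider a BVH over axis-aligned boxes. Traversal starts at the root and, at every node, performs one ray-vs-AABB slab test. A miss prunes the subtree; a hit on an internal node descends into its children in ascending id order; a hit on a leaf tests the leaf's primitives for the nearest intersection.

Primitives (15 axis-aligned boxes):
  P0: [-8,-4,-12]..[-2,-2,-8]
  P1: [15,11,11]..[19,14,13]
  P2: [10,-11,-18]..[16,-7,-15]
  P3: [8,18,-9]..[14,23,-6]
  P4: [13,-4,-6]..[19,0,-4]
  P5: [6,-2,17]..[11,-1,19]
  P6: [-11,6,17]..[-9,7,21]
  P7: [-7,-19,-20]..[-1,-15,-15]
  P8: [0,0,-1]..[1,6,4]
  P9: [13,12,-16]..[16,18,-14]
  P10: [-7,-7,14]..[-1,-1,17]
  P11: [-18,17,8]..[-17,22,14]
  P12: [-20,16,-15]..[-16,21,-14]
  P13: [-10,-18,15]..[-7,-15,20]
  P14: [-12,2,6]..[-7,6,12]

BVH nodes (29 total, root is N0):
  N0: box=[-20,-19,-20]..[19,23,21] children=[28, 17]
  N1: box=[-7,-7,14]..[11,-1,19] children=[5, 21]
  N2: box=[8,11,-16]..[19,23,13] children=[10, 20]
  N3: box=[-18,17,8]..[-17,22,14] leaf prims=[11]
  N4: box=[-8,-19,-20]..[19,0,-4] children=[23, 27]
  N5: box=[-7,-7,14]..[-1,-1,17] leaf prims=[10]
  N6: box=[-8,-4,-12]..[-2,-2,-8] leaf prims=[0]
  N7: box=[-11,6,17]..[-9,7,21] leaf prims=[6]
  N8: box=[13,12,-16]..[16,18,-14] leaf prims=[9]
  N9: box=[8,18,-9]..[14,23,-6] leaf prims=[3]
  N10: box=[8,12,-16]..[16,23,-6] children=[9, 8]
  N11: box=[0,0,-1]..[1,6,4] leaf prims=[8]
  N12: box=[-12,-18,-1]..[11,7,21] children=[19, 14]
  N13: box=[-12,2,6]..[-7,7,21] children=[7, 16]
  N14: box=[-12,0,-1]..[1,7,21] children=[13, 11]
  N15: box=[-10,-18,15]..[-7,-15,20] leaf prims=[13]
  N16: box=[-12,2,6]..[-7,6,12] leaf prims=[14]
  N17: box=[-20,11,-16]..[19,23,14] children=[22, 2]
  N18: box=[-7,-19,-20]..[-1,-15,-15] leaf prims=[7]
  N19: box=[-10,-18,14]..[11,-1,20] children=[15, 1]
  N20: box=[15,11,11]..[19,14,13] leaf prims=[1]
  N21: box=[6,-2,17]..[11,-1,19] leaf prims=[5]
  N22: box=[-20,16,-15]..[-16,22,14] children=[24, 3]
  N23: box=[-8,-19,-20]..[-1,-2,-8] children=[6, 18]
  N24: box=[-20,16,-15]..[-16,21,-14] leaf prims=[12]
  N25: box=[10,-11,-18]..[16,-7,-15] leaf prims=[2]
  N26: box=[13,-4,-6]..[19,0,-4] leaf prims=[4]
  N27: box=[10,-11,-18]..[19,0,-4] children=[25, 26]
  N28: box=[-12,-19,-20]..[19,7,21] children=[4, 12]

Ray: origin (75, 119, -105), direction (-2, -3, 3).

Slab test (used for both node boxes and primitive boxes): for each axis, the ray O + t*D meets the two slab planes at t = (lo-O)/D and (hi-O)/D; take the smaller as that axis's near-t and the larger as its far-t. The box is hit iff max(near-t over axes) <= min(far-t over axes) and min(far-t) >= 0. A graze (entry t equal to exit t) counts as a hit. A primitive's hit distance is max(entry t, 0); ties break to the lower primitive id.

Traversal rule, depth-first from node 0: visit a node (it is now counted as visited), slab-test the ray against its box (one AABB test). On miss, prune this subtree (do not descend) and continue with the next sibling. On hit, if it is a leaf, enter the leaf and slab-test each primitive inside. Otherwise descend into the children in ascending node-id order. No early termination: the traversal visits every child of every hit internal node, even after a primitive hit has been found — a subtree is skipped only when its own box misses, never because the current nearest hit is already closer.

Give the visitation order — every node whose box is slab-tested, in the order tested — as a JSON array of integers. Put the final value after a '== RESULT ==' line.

Traverse from the root:
N0 x:[28,95/2] y:[32,46] z:[85/3,42] -> hit [32,42], descend [17, 28]
  N17 x:[28,95/2] y:[32,36] z:[89/3,119/3] -> hit [32,36], descend [2, 22]
    N2 x:[28,67/2] y:[32,36] z:[89/3,118/3] -> hit [32,67/2], descend [10, 20]
      N10 x:[59/2,67/2] y:[32,107/3] z:[89/3,33] -> hit [32,33], descend [8, 9]
        N8 x:[59/2,31] y:[101/3,107/3] z:[89/3,91/3] -> miss, prune
        N9 x:[61/2,67/2] y:[32,101/3] z:[32,33] -> hit [32,33] leaf, test {P3@t=32}
      N20 x:[28,30] y:[35,36] z:[116/3,118/3] -> miss, prune
    N22 x:[91/2,95/2] y:[97/3,103/3] z:[30,119/3] -> miss, prune
  N28 x:[28,87/2] y:[112/3,46] z:[85/3,42] -> hit [112/3,42], descend [4, 12]
    N4 x:[28,83/2] y:[119/3,46] z:[85/3,101/3] -> miss, prune
    N12 x:[32,87/2] y:[112/3,137/3] z:[104/3,42] -> hit [112/3,42], descend [14, 19]
      N14 x:[37,87/2] y:[112/3,119/3] z:[104/3,42] -> hit [112/3,119/3], descend [11, 13]
        N11 x:[37,75/2] y:[113/3,119/3] z:[104/3,109/3] -> miss, prune
        N13 x:[41,87/2] y:[112/3,39] z:[37,42] -> miss, prune
      N19 x:[32,85/2] y:[40,137/3] z:[119/3,125/3] -> hit [40,125/3], descend [1, 15]
        N1 x:[32,41] y:[40,42] z:[119/3,124/3] -> hit [40,41], descend [5, 21]
          N5 x:[38,41] y:[40,42] z:[119/3,122/3] -> hit [40,122/3] leaf, test {P10@t=40}
          N21 x:[32,69/2] y:[40,121/3] z:[122/3,124/3] -> miss, prune
        N15 x:[41,85/2] y:[134/3,137/3] z:[40,125/3] -> miss, prune

Summary -> nodes [0, 17, 2, 10, 8, 9, 20, 22, 28, 4, 12, 14, 11, 13, 19, 1, 5, 21, 15]; box-tests=19; leaf-entries=2; first=P3

== RESULT ==
[0, 17, 2, 10, 8, 9, 20, 22, 28, 4, 12, 14, 11, 13, 19, 1, 5, 21, 15]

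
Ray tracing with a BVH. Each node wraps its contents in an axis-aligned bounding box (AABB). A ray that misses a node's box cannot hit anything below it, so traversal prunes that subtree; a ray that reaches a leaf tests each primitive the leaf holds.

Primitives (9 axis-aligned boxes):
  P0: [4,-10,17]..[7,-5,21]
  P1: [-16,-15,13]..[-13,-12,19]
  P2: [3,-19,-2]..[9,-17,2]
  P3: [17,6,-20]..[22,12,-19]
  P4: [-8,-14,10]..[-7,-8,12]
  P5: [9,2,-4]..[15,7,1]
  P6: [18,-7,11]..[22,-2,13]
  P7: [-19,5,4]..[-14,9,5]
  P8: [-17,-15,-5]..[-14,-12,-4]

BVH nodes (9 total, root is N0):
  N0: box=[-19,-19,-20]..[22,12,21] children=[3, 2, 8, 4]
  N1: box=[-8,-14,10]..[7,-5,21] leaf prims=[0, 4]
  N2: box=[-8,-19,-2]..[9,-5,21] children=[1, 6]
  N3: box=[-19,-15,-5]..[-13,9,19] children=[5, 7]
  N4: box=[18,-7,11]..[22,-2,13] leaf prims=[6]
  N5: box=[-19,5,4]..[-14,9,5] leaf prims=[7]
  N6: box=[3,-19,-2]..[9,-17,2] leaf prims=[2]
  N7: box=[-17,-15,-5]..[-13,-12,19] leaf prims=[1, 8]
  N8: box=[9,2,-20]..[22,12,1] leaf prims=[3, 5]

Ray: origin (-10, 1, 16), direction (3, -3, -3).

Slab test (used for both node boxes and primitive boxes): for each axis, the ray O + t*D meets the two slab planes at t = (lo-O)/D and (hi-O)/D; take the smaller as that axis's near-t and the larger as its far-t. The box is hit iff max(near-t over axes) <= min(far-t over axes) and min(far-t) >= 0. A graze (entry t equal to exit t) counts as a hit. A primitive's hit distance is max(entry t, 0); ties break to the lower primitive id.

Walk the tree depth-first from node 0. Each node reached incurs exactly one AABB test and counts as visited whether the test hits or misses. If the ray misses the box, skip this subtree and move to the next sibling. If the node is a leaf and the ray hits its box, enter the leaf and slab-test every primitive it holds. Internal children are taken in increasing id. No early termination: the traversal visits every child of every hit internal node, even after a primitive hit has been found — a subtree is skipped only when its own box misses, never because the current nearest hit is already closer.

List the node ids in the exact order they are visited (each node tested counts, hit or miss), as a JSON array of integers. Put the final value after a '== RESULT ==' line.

Traverse from the root:
N0 x:[-3,32/3] y:[-11/3,20/3] z:[-5/3,12] -> hit [-5/3,20/3], descend [2, 3, 4, 8]
  N2 x:[2/3,19/3] y:[2,20/3] z:[-5/3,6] -> hit [2,6], descend [1, 6]
    N1 x:[2/3,17/3] y:[2,5] z:[-5/3,2] -> hit [2,2] leaf, test {P0(miss), P4(miss)}
    N6 x:[13/3,19/3] y:[6,20/3] z:[14/3,6] -> hit [6,6] leaf, test {P2@t=6}
  N3 x:[-3,-1] y:[-8/3,16/3] z:[-1,7] -> miss, prune
  N4 x:[28/3,32/3] y:[1,8/3] z:[1,5/3] -> miss, prune
  N8 x:[19/3,32/3] y:[-11/3,-1/3] z:[5,12] -> miss, prune

7 AABB tests over nodes [0, 2, 1, 6, 3, 4, 8]; 2 leaves entered; closest P2.

== RESULT ==
[0, 2, 1, 6, 3, 4, 8]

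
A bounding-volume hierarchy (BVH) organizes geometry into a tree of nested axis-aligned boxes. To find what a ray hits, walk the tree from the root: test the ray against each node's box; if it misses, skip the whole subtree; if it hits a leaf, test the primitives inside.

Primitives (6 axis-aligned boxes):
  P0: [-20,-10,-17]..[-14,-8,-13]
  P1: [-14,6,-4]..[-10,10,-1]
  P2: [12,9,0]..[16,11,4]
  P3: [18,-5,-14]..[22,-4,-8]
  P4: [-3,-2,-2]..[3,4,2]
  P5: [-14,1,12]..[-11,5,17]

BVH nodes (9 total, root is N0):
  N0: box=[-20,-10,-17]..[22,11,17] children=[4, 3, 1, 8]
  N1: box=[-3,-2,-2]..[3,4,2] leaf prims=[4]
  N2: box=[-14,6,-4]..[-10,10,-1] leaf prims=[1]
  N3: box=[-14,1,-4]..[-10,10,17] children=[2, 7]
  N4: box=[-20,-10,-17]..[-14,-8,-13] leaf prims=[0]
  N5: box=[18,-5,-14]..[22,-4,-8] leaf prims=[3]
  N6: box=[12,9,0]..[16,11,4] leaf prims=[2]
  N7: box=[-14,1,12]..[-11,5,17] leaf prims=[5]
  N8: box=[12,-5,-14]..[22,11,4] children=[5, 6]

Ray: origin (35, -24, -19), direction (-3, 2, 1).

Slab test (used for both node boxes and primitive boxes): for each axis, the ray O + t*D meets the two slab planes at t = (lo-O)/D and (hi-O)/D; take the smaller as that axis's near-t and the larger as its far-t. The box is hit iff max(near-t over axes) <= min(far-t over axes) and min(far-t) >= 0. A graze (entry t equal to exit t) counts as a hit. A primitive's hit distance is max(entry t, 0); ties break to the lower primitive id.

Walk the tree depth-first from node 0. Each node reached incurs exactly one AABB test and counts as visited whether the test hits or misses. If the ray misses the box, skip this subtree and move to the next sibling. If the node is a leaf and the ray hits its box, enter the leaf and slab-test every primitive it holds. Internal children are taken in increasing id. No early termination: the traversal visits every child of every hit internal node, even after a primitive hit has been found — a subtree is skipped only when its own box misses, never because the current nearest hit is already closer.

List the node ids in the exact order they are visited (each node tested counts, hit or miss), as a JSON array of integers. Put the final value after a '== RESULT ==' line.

Traverse from the root:
N0 x:[13/3,55/3] y:[7,35/2] z:[2,36] -> hit [7,35/2], descend [1, 3, 4, 8]
  N1 x:[32/3,38/3] y:[11,14] z:[17,21] -> miss, prune
  N3 x:[15,49/3] y:[25/2,17] z:[15,36] -> hit [15,49/3], descend [2, 7]
    N2 x:[15,49/3] y:[15,17] z:[15,18] -> hit [15,49/3] leaf, test {P1@t=15}
    N7 x:[46/3,49/3] y:[25/2,29/2] z:[31,36] -> miss, prune
  N4 x:[49/3,55/3] y:[7,8] z:[2,6] -> miss, prune
  N8 x:[13/3,23/3] y:[19/2,35/2] z:[5,23] -> miss, prune

7 AABB tests over nodes [0, 1, 3, 2, 7, 4, 8]; 1 leaf entered; closest P1.

== RESULT ==
[0, 1, 3, 2, 7, 4, 8]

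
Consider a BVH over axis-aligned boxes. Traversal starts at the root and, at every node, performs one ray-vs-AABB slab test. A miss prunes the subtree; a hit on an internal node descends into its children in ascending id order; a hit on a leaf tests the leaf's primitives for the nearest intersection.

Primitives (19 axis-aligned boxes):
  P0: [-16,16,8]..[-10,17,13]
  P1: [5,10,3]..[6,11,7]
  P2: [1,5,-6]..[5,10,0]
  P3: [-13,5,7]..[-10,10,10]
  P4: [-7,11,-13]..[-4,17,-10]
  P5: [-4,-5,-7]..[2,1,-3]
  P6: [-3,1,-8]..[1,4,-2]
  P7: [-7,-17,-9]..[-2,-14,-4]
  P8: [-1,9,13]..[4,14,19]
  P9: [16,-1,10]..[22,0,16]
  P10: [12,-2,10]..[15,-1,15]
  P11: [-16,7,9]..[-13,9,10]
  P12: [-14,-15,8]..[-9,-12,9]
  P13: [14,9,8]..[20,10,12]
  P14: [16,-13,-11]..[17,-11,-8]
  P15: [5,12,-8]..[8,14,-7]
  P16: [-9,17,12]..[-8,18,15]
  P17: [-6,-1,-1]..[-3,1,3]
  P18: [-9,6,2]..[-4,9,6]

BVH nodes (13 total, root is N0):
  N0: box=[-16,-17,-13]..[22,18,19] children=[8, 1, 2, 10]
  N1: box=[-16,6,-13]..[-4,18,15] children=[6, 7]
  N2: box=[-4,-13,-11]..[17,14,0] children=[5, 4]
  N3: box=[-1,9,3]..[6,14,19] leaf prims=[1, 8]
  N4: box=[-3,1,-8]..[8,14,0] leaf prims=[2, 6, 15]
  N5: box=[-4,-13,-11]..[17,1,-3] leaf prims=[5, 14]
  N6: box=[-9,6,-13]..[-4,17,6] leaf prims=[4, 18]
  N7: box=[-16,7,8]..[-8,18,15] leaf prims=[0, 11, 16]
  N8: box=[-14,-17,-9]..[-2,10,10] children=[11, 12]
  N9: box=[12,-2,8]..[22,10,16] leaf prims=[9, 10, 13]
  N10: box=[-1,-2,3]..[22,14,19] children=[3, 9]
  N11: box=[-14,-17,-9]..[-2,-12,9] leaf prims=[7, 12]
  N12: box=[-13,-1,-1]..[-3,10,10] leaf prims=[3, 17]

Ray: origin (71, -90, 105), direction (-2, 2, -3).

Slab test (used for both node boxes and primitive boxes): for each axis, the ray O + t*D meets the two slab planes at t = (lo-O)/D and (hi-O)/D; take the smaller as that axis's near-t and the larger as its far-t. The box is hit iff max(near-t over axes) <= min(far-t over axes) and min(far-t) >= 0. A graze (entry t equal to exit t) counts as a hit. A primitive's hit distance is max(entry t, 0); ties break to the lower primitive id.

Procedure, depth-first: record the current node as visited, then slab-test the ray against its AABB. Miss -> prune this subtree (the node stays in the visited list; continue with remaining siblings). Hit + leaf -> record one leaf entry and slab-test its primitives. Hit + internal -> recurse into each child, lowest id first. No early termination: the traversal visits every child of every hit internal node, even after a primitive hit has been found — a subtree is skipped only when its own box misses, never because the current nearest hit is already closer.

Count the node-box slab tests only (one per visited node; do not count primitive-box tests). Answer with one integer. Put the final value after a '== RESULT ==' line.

Walk:
N0 x:[49/2,87/2] y:[73/2,54] z:[86/3,118/3] -> hit [73/2,118/3], descend [1, 2, 8, 10]
  N1 x:[75/2,87/2] y:[48,54] z:[30,118/3] -> miss, prune
  N2 x:[27,75/2] y:[77/2,52] z:[35,116/3] -> miss, prune
  N8 x:[73/2,85/2] y:[73/2,50] z:[95/3,38] -> hit [73/2,38], descend [11, 12]
    N11 x:[73/2,85/2] y:[73/2,39] z:[32,38] -> hit [73/2,38] leaf, test {P7@t=73/2, P12(miss)}
    N12 x:[37,42] y:[89/2,50] z:[95/3,106/3] -> miss, prune
  N10 x:[49/2,36] y:[44,52] z:[86/3,34] -> miss, prune

7 AABB tests over nodes [0, 1, 2, 8, 11, 12, 10]; 1 leaf entered; closest P7.

== RESULT ==
7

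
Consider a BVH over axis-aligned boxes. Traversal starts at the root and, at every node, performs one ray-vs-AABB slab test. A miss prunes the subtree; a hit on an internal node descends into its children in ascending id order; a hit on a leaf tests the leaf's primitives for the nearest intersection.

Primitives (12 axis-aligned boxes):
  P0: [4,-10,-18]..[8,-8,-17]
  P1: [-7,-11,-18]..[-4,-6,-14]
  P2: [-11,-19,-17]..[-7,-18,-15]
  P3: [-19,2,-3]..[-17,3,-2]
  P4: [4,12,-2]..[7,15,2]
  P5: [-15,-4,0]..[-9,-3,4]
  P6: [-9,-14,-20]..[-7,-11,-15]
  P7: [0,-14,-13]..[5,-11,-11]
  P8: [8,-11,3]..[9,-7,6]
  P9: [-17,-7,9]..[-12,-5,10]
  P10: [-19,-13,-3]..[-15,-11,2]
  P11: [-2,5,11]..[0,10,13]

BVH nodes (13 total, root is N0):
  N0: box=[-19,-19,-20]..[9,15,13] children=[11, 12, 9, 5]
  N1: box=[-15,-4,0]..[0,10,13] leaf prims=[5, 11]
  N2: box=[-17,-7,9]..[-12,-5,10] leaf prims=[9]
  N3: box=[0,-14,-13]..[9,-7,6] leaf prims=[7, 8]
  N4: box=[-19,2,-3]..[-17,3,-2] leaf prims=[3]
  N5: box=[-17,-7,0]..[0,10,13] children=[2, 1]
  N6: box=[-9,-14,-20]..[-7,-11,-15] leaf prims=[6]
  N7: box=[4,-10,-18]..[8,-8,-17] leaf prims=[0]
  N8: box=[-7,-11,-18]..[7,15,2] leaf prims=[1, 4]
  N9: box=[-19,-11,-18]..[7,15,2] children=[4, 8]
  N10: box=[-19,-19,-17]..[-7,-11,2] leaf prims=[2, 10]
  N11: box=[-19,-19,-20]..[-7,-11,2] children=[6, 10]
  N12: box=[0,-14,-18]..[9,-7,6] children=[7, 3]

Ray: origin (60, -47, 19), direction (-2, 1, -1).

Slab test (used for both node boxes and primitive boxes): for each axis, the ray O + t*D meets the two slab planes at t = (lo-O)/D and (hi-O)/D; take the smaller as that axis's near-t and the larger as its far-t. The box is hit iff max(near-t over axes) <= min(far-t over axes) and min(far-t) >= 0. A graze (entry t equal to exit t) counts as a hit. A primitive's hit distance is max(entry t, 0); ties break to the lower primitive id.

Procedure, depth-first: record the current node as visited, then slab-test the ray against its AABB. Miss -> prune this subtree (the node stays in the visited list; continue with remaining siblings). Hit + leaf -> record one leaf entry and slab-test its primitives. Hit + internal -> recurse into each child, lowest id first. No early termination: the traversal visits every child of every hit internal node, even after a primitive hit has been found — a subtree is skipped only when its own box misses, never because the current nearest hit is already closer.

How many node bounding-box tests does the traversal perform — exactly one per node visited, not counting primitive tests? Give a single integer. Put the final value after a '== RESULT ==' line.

Trace the traversal:
N0 x:[51/2,79/2] y:[28,62] z:[6,39] -> hit [28,39], descend [5, 9, 11, 12]
  N5 x:[30,77/2] y:[40,57] z:[6,19] -> miss, prune
  N9 x:[53/2,79/2] y:[36,62] z:[17,37] -> hit [36,37], descend [4, 8]
    N4 x:[77/2,79/2] y:[49,50] z:[21,22] -> miss, prune
    N8 x:[53/2,67/2] y:[36,62] z:[17,37] -> miss, prune
  N11 x:[67/2,79/2] y:[28,36] z:[17,39] -> hit [67/2,36], descend [6, 10]
    N6 x:[67/2,69/2] y:[33,36] z:[34,39] -> hit [34,69/2] leaf, test {P6@t=34}
    N10 x:[67/2,79/2] y:[28,36] z:[17,36] -> hit [67/2,36] leaf, test {P2(miss), P10(miss)}
  N12 x:[51/2,30] y:[33,40] z:[13,37] -> miss, prune

order=[0, 5, 9, 4, 8, 11, 6, 10, 12]  |boxes|=9  |leaves|=2  hit=P6

== RESULT ==
9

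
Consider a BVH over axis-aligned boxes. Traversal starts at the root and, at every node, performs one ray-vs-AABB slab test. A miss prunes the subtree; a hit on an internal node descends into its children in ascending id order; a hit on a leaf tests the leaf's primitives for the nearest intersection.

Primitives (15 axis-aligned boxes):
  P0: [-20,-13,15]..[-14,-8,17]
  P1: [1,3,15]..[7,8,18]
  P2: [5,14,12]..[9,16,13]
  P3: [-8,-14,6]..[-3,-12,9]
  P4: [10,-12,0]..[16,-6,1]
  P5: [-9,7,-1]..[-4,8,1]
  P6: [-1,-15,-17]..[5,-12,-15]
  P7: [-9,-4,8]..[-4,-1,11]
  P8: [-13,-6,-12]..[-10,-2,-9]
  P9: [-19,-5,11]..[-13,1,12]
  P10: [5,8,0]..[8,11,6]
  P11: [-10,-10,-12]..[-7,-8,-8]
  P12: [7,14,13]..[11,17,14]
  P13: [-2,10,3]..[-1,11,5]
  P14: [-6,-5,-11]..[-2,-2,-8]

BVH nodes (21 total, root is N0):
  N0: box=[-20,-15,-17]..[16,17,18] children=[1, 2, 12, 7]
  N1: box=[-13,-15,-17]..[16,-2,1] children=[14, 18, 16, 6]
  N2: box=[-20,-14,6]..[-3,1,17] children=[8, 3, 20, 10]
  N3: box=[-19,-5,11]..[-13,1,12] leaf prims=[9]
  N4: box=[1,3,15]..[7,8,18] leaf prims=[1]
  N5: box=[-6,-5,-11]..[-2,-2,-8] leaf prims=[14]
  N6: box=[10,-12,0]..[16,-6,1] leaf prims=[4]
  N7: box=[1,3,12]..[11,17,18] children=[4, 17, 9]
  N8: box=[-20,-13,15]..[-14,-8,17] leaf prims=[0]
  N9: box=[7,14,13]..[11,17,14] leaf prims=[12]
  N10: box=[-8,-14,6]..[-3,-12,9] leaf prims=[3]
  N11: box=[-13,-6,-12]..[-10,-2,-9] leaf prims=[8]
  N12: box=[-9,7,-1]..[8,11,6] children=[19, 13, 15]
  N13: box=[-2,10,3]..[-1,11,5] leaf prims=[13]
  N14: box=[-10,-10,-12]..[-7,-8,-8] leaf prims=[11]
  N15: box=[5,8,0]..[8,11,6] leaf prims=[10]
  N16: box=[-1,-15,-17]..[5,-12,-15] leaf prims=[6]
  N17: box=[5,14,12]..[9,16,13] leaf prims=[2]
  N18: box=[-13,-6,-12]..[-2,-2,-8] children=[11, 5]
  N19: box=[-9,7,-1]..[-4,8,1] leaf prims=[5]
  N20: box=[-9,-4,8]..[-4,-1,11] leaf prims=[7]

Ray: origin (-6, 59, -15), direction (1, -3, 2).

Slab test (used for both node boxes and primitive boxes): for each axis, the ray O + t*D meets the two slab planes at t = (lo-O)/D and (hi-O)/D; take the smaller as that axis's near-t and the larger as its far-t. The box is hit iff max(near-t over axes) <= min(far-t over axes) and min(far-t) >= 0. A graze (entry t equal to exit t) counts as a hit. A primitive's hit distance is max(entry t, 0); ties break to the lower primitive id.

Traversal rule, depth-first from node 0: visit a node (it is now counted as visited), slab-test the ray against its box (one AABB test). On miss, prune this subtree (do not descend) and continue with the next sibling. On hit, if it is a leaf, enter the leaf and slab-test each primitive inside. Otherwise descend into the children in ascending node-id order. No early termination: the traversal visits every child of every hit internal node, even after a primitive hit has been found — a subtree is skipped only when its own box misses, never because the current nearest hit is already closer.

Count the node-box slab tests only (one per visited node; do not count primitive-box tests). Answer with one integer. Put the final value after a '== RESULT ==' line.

Trace the traversal:
N0 x:[-14,22] y:[14,74/3] z:[-1,33/2] -> hit [14,33/2], descend [1, 2, 7, 12]
  N1 x:[-7,22] y:[61/3,74/3] z:[-1,8] -> miss, prune
  N2 x:[-14,3] y:[58/3,73/3] z:[21/2,16] -> miss, prune
  N7 x:[7,17] y:[14,56/3] z:[27/2,33/2] -> hit [14,33/2], descend [4, 9, 17]
    N4 x:[7,13] y:[17,56/3] z:[15,33/2] -> miss, prune
    N9 x:[13,17] y:[14,15] z:[14,29/2] -> hit [14,29/2] leaf, test {P12@t=14}
    N17 x:[11,15] y:[43/3,15] z:[27/2,14] -> miss, prune
  N12 x:[-3,14] y:[16,52/3] z:[7,21/2] -> miss, prune

8 AABB tests over nodes [0, 1, 2, 7, 4, 9, 17, 12]; 1 leaf entered; closest P12.

== RESULT ==
8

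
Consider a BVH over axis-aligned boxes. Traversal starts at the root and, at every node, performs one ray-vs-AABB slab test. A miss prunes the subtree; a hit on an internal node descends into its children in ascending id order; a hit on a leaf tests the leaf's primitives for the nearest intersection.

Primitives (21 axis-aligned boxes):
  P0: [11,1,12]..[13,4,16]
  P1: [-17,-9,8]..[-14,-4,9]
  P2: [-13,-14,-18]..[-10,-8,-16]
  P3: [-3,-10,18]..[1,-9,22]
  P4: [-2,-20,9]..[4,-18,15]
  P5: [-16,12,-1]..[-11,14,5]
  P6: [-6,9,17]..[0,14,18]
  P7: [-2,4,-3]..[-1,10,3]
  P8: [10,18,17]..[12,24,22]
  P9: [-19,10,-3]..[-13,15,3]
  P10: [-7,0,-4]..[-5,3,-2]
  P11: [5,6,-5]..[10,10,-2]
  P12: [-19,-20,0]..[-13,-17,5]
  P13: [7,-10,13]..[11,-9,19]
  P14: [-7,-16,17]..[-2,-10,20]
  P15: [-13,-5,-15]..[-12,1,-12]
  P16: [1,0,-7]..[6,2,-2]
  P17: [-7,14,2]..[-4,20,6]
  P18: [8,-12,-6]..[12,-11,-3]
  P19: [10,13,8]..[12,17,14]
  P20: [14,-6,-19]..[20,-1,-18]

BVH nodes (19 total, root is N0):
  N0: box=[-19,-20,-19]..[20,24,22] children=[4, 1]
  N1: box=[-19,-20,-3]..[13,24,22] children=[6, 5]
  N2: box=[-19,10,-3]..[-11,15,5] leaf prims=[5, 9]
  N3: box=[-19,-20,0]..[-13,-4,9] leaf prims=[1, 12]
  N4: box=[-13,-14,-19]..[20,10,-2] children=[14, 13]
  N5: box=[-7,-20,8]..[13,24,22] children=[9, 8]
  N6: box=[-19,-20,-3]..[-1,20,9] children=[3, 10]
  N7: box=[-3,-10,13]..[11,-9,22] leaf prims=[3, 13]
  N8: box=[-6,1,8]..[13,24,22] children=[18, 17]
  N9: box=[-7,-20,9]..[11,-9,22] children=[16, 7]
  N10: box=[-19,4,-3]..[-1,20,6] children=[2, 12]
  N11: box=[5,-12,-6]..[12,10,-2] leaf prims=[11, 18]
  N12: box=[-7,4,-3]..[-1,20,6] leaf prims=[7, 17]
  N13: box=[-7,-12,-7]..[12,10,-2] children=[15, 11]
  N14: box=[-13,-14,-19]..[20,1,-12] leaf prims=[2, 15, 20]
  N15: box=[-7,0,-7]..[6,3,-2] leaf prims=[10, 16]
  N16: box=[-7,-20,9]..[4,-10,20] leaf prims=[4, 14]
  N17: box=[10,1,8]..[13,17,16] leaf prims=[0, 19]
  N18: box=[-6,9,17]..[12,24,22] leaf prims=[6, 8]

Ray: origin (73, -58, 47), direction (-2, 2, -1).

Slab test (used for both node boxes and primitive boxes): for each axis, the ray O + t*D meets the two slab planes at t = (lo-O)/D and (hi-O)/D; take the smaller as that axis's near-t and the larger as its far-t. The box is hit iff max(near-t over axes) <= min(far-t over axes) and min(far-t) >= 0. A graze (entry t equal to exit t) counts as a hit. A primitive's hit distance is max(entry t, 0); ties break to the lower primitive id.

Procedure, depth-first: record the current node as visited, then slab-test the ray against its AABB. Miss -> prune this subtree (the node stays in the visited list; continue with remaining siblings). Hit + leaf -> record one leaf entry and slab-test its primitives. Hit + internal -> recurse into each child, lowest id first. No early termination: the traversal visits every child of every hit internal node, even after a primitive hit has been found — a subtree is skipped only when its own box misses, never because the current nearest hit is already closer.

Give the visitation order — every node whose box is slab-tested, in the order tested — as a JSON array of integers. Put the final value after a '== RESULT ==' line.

Walk:
N0 x:[53/2,46] y:[19,41] z:[25,66] -> hit [53/2,41], descend [1, 4]
  N1 x:[30,46] y:[19,41] z:[25,50] -> hit [30,41], descend [5, 6]
    N5 x:[30,40] y:[19,41] z:[25,39] -> hit [30,39], descend [8, 9]
      N8 x:[30,79/2] y:[59/2,41] z:[25,39] -> hit [30,39], descend [17, 18]
        N17 x:[30,63/2] y:[59/2,75/2] z:[31,39] -> hit [31,63/2] leaf, test {P0@t=31, P19(miss)}
        N18 x:[61/2,79/2] y:[67/2,41] z:[25,30] -> miss, prune
      N9 x:[31,40] y:[19,49/2] z:[25,38] -> miss, prune
    N6 x:[37,46] y:[19,39] z:[38,50] -> hit [38,39], descend [3, 10]
      N3 x:[43,46] y:[19,27] z:[38,47] -> miss, prune
      N10 x:[37,46] y:[31,39] z:[41,50] -> miss, prune
  N4 x:[53/2,43] y:[22,34] z:[49,66] -> miss, prune

order=[0, 1, 5, 8, 17, 18, 9, 6, 3, 10, 4]  |boxes|=11  |leaves|=1  hit=P0

== RESULT ==
[0, 1, 5, 8, 17, 18, 9, 6, 3, 10, 4]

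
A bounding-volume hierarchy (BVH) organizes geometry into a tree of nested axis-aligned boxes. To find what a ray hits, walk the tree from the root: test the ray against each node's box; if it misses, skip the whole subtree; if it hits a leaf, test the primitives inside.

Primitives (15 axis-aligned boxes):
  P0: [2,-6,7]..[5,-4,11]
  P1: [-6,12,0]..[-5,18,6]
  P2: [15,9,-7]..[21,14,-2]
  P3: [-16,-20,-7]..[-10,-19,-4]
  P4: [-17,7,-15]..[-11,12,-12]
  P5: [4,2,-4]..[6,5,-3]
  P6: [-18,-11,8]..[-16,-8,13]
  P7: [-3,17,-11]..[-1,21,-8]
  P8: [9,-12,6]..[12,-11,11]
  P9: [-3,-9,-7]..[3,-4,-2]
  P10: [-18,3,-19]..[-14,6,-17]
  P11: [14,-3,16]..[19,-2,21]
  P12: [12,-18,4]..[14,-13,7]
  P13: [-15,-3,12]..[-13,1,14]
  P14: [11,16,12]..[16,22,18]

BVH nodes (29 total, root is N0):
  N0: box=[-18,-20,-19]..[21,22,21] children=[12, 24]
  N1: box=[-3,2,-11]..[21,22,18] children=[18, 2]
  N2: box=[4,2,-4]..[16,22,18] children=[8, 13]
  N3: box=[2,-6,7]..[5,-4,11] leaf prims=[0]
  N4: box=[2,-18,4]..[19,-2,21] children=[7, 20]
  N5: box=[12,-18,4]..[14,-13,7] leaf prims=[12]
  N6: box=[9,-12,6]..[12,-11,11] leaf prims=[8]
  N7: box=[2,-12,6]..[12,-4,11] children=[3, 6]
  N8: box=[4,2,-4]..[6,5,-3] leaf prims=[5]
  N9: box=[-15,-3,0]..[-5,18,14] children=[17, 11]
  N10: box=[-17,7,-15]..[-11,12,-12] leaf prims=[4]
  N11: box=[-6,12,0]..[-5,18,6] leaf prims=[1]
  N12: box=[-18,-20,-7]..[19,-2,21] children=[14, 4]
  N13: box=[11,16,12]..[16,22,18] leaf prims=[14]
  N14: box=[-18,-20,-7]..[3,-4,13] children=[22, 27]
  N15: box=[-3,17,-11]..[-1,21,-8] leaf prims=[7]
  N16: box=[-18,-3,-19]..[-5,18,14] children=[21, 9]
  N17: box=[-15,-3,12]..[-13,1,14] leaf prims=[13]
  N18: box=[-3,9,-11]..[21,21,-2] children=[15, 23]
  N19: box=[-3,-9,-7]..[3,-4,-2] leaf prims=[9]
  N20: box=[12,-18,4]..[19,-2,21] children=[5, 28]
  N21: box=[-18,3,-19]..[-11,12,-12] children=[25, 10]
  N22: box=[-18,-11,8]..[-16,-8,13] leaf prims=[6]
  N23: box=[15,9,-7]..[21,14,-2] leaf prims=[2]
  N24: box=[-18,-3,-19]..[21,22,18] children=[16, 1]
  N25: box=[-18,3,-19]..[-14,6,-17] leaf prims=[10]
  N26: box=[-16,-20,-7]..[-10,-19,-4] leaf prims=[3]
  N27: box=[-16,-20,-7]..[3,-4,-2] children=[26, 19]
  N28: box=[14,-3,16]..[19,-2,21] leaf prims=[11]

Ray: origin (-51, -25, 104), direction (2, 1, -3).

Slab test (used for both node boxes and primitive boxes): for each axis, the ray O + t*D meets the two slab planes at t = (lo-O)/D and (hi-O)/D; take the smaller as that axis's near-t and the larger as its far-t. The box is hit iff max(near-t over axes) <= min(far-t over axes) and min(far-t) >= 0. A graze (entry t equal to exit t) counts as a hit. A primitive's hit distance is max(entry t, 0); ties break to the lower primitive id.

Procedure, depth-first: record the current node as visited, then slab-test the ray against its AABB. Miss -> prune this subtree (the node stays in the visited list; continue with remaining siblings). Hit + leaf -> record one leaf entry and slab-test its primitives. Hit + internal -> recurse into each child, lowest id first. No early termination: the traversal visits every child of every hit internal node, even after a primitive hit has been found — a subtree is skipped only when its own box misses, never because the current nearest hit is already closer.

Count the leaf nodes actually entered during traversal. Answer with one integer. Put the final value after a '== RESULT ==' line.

Traverse from the root:
N0 x:[33/2,36] y:[5,47] z:[83/3,41] -> hit [83/3,36], descend [12, 24]
  N12 x:[33/2,35] y:[5,23] z:[83/3,37] -> miss, prune
  N24 x:[33/2,36] y:[22,47] z:[86/3,41] -> hit [86/3,36], descend [1, 16]
    N1 x:[24,36] y:[27,47] z:[86/3,115/3] -> hit [86/3,36], descend [2, 18]
      N2 x:[55/2,67/2] y:[27,47] z:[86/3,36] -> hit [86/3,67/2], descend [8, 13]
        N8 x:[55/2,57/2] y:[27,30] z:[107/3,36] -> miss, prune
        N13 x:[31,67/2] y:[41,47] z:[86/3,92/3] -> miss, prune
      N18 x:[24,36] y:[34,46] z:[106/3,115/3] -> hit [106/3,36], descend [15, 23]
        N15 x:[24,25] y:[42,46] z:[112/3,115/3] -> miss, prune
        N23 x:[33,36] y:[34,39] z:[106/3,37] -> hit [106/3,36] leaf, test {P2@t=106/3}
    N16 x:[33/2,23] y:[22,43] z:[30,41] -> miss, prune

Visited [0, 12, 24, 1, 2, 8, 13, 18, 15, 23, 16]. Tests: 11 box, 1 leaf. Nearest: P2.

== RESULT ==
1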